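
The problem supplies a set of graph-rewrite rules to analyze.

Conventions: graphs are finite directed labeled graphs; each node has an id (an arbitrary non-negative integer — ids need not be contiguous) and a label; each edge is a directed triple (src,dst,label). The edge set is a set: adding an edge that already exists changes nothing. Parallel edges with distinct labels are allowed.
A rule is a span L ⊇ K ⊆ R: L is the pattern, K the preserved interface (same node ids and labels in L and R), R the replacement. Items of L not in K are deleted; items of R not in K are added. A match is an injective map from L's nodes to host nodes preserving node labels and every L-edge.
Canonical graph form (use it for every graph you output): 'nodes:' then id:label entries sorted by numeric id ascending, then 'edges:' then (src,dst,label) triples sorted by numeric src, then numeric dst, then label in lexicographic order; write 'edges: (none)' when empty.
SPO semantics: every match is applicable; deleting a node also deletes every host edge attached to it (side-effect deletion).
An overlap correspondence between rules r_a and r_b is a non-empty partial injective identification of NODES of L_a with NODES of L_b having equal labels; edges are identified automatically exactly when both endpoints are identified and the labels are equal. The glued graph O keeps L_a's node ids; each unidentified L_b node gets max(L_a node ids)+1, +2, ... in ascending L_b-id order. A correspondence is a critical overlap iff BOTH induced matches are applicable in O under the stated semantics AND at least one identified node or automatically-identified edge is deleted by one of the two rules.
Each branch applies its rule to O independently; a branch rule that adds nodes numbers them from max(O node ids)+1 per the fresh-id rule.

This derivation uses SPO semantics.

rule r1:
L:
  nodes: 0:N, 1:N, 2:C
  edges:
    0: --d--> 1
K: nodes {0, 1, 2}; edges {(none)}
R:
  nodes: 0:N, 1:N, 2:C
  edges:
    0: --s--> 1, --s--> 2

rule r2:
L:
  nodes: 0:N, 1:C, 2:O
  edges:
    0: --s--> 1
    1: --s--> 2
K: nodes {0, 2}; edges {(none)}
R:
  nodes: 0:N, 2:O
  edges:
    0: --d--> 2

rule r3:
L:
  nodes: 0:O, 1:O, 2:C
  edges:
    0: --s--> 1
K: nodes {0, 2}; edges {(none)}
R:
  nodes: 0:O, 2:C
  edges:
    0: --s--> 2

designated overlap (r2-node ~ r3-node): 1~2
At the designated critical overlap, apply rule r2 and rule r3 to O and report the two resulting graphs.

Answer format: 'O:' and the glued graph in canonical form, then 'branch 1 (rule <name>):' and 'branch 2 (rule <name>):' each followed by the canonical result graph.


O:
nodes: 0:N, 1:C, 2:O, 3:O, 4:O
edges: (0,1,s); (1,2,s); (3,4,s)
branch 1 (rule r2):
nodes: 0:N, 2:O, 3:O, 4:O
edges: (0,2,d); (3,4,s)
branch 2 (rule r3):
nodes: 0:N, 1:C, 2:O, 3:O
edges: (0,1,s); (1,2,s); (3,1,s)


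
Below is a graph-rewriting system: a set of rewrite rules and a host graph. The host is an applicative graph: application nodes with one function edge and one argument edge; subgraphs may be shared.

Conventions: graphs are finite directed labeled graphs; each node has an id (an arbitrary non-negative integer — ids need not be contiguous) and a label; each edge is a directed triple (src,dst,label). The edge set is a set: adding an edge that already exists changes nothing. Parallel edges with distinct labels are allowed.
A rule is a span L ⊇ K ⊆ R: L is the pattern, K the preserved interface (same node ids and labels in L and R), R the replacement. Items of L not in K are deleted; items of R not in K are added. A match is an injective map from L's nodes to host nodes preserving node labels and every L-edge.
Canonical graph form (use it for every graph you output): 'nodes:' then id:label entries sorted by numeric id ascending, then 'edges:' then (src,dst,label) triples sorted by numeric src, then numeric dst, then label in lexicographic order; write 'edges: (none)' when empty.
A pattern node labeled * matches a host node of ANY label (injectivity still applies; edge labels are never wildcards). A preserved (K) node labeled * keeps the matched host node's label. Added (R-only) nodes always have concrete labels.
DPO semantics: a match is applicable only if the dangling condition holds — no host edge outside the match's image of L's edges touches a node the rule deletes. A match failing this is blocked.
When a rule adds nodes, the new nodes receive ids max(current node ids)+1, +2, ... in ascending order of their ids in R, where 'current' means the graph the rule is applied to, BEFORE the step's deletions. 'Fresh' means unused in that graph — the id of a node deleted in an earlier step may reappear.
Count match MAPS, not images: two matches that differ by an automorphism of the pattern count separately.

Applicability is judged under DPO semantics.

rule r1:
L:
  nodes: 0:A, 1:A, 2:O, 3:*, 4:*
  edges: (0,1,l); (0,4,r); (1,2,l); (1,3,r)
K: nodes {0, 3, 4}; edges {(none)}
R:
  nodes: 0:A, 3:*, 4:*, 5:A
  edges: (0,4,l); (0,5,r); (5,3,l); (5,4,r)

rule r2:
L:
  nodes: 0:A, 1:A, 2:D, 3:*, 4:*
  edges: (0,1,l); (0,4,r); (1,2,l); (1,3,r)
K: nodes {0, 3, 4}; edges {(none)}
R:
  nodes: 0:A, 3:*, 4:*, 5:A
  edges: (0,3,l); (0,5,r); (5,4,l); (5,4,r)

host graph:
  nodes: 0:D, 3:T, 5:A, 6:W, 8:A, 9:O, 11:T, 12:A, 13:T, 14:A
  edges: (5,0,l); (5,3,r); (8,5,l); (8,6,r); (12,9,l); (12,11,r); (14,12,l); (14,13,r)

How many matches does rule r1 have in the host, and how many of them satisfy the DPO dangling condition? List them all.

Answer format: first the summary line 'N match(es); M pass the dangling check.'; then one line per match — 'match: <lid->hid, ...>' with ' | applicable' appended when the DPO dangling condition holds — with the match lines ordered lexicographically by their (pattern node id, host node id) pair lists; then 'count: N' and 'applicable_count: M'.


1 match(es); 1 pass the dangling check.
match: 0->14, 1->12, 2->9, 3->11, 4->13 | applicable
count: 1
applicable_count: 1


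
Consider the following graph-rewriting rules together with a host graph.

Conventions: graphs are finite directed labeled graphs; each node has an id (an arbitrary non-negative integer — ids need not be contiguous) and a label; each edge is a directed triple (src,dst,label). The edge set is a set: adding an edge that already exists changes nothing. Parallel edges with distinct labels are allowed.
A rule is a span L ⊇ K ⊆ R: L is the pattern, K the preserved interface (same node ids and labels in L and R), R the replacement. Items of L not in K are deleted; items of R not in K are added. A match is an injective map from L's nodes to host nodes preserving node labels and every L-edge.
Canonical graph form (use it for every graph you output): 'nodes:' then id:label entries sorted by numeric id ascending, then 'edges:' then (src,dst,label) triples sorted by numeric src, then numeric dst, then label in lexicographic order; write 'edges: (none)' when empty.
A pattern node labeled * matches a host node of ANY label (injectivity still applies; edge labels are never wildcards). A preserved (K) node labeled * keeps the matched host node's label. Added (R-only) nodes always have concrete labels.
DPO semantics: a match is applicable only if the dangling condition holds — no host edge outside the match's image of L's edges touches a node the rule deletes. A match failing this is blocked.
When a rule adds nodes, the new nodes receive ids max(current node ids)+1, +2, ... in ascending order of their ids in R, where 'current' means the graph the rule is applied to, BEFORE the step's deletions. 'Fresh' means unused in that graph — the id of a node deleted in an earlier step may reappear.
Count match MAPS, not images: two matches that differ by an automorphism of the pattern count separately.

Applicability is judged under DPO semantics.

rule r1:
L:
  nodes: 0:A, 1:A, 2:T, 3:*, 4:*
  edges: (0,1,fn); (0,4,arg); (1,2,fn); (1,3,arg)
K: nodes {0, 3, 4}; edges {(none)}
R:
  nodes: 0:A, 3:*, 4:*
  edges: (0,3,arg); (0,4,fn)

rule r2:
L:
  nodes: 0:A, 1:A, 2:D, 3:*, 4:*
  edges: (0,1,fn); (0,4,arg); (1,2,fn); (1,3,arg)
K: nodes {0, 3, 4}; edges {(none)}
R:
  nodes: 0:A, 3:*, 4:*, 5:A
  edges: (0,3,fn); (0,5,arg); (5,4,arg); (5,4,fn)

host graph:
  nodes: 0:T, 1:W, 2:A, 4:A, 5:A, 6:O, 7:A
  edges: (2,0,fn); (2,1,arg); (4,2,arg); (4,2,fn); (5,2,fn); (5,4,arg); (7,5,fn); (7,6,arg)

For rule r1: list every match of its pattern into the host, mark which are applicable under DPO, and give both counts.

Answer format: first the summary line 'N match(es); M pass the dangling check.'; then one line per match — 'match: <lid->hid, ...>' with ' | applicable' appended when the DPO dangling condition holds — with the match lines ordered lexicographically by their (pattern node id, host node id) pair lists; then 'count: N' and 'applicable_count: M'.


1 match(es); 0 pass the dangling check.
match: 0->5, 1->2, 2->0, 3->1, 4->4
count: 1
applicable_count: 0


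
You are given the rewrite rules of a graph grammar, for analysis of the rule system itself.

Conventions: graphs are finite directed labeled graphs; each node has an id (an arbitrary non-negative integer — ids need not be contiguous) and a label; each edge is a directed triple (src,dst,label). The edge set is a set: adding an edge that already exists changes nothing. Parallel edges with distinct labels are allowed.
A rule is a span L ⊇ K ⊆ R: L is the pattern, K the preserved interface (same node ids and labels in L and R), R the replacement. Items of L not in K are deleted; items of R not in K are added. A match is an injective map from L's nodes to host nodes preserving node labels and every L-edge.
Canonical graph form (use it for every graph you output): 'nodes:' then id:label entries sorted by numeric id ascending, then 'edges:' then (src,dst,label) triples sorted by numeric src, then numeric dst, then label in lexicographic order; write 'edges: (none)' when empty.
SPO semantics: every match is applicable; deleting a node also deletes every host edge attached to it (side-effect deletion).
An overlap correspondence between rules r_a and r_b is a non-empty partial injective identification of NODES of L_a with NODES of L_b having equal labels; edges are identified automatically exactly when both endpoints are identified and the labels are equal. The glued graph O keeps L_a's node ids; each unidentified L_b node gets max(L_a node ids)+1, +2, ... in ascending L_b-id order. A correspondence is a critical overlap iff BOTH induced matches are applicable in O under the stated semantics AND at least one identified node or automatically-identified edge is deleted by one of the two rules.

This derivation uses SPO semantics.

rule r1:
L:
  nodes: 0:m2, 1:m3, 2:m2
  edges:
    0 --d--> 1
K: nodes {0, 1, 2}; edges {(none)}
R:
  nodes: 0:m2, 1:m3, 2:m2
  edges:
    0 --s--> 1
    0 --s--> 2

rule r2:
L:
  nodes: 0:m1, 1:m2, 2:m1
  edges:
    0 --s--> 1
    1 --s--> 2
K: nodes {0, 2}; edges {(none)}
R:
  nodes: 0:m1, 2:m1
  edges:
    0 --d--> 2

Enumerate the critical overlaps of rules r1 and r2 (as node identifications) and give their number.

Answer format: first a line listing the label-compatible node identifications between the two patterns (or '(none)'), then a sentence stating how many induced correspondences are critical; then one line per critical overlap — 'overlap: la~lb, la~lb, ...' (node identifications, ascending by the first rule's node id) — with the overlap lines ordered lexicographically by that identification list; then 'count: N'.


label-compatible node identifications between L(r1) and L(r2): 0~1, 2~1
2 of the induced correspondences are critical overlaps of r1 and r2.
overlap: 0~1
overlap: 2~1
count: 2


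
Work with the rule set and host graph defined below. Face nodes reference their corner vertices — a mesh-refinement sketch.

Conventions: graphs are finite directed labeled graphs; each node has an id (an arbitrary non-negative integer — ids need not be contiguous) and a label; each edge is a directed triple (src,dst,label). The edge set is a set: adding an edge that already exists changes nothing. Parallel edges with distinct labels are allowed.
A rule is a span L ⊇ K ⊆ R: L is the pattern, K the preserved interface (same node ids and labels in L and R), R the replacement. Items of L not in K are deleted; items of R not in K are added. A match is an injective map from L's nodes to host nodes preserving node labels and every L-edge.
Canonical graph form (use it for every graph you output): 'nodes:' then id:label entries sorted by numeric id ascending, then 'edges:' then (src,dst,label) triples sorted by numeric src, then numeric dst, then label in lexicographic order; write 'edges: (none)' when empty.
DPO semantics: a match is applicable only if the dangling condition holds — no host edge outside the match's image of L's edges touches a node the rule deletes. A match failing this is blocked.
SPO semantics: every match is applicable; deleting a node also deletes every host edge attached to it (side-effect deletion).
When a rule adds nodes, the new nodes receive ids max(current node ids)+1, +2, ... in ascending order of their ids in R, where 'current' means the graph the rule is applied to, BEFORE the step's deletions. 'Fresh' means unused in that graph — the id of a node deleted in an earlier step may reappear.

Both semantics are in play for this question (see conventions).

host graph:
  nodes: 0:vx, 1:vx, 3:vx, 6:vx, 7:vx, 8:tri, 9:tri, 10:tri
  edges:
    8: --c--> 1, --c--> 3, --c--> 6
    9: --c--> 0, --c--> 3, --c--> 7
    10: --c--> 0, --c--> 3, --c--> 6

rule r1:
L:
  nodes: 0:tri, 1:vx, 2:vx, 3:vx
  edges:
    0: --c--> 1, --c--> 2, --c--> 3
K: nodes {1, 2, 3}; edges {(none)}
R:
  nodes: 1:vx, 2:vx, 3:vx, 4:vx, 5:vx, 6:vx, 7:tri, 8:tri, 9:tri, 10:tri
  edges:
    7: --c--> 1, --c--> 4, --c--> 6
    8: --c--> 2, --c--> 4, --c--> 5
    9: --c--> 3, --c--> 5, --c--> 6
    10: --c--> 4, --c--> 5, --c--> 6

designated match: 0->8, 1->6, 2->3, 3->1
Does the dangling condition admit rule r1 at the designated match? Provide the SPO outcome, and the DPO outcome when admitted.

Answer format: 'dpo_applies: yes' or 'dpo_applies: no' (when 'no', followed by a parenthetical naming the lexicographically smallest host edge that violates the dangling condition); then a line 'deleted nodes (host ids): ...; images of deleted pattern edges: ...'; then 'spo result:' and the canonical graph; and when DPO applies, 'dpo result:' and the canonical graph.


dpo_applies: yes
deleted nodes (host ids): 8; images of deleted pattern edges: (8,1,c); (8,3,c); (8,6,c)
spo result:
nodes: 0:vx, 1:vx, 3:vx, 6:vx, 7:vx, 9:tri, 10:tri, 11:vx, 12:vx, 13:vx, 14:tri, 15:tri, 16:tri, 17:tri
edges: (9,0,c); (9,3,c); (9,7,c); (10,0,c); (10,3,c); (10,6,c); (14,6,c); (14,11,c); (14,13,c); (15,3,c); (15,11,c); (15,12,c); (16,1,c); (16,12,c); (16,13,c); (17,11,c); (17,12,c); (17,13,c)
dpo result:
nodes: 0:vx, 1:vx, 3:vx, 6:vx, 7:vx, 9:tri, 10:tri, 11:vx, 12:vx, 13:vx, 14:tri, 15:tri, 16:tri, 17:tri
edges: (9,0,c); (9,3,c); (9,7,c); (10,0,c); (10,3,c); (10,6,c); (14,6,c); (14,11,c); (14,13,c); (15,3,c); (15,11,c); (15,12,c); (16,1,c); (16,12,c); (16,13,c); (17,11,c); (17,12,c); (17,13,c)


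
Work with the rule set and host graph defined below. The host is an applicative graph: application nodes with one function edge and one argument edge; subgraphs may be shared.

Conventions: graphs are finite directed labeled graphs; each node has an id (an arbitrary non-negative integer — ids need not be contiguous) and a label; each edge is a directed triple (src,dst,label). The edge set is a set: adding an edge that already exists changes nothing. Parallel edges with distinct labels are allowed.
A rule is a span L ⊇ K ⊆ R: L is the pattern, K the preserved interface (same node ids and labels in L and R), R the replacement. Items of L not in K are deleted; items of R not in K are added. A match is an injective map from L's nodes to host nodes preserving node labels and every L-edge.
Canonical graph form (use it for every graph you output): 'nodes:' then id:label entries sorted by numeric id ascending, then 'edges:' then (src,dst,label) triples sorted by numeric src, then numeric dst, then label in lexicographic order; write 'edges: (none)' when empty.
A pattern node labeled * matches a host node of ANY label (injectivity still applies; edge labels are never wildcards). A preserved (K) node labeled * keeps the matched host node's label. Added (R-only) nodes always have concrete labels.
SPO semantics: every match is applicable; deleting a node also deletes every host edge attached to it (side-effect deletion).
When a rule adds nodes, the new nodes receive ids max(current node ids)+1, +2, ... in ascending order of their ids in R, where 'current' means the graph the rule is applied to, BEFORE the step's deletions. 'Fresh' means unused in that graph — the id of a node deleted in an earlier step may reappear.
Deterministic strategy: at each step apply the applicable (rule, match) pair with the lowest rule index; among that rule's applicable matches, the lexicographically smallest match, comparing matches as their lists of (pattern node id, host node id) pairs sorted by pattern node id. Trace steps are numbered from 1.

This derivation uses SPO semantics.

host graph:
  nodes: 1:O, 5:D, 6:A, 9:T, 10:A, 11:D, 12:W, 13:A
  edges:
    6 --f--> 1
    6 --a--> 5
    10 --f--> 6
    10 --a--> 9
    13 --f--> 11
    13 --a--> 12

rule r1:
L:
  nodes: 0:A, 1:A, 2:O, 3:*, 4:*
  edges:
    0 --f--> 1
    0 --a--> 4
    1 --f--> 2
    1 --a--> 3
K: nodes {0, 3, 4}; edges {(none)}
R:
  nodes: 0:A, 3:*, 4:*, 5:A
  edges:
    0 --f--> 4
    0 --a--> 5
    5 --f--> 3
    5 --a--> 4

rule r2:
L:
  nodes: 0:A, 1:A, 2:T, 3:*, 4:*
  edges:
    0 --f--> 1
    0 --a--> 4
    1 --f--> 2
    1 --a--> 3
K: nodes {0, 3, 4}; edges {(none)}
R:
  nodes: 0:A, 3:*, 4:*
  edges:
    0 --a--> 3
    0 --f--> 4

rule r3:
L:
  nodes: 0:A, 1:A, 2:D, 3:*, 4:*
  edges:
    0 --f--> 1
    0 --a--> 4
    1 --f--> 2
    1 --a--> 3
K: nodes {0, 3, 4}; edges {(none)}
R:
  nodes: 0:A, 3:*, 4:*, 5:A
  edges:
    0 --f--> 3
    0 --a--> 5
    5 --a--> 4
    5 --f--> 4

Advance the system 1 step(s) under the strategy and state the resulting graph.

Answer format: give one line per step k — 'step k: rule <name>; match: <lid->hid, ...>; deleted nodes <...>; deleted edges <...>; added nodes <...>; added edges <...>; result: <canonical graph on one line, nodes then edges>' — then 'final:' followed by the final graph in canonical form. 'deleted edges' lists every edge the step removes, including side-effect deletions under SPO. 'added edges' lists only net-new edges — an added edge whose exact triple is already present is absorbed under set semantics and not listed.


step 1: rule r1; match: 0->10, 1->6, 2->1, 3->5, 4->9; deleted nodes 1, 6; deleted edges (6,1,f); (6,5,a); (10,6,f); (10,9,a); added nodes 14; added edges (10,9,f); (10,14,a); (14,5,f); (14,9,a); result: nodes: 5:D, 9:T, 10:A, 11:D, 12:W, 13:A, 14:A edges: (10,9,f); (10,14,a); (13,11,f); (13,12,a); (14,5,f); (14,9,a)
final:
nodes: 5:D, 9:T, 10:A, 11:D, 12:W, 13:A, 14:A
edges: (10,9,f); (10,14,a); (13,11,f); (13,12,a); (14,5,f); (14,9,a)


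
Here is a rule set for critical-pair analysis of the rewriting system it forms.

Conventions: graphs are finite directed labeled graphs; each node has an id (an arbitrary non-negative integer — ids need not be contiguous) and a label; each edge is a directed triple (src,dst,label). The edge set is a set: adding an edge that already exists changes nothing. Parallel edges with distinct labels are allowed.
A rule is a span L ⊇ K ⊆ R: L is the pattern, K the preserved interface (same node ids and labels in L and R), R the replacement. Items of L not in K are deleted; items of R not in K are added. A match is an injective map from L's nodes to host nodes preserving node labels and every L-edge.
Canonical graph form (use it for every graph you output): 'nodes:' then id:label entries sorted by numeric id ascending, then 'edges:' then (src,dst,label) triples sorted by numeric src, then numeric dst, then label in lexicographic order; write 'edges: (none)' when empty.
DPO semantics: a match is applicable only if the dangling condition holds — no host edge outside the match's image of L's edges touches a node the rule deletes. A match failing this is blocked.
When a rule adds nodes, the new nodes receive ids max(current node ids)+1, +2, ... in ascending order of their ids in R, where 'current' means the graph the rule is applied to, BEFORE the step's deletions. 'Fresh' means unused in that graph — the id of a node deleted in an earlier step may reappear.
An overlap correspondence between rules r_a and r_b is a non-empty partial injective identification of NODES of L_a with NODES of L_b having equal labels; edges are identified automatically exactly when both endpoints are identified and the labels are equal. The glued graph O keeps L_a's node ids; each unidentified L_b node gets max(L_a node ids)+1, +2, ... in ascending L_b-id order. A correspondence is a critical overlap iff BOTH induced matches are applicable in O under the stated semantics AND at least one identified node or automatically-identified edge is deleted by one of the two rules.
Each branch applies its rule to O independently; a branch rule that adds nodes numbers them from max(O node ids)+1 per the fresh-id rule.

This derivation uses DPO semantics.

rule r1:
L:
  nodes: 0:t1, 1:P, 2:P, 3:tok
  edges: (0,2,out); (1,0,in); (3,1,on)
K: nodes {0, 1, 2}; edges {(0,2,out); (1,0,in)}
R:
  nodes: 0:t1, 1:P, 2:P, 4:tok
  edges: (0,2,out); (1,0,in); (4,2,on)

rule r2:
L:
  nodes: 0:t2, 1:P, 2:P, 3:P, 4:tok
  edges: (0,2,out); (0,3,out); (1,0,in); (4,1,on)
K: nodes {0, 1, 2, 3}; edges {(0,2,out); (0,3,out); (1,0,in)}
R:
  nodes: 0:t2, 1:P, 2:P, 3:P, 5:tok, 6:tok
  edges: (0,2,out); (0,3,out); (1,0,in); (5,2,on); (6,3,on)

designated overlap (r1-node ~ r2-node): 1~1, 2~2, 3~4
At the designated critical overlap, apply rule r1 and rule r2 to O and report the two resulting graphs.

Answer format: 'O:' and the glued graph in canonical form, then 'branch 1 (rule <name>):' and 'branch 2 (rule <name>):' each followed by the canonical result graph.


O:
nodes: 0:t1, 1:P, 2:P, 3:tok, 4:t2, 5:P
edges: (0,2,out); (1,0,in); (1,4,in); (3,1,on); (4,2,out); (4,5,out)
branch 1 (rule r1):
nodes: 0:t1, 1:P, 2:P, 4:t2, 5:P, 6:tok
edges: (0,2,out); (1,0,in); (1,4,in); (4,2,out); (4,5,out); (6,2,on)
branch 2 (rule r2):
nodes: 0:t1, 1:P, 2:P, 4:t2, 5:P, 6:tok, 7:tok
edges: (0,2,out); (1,0,in); (1,4,in); (4,2,out); (4,5,out); (6,2,on); (7,5,on)


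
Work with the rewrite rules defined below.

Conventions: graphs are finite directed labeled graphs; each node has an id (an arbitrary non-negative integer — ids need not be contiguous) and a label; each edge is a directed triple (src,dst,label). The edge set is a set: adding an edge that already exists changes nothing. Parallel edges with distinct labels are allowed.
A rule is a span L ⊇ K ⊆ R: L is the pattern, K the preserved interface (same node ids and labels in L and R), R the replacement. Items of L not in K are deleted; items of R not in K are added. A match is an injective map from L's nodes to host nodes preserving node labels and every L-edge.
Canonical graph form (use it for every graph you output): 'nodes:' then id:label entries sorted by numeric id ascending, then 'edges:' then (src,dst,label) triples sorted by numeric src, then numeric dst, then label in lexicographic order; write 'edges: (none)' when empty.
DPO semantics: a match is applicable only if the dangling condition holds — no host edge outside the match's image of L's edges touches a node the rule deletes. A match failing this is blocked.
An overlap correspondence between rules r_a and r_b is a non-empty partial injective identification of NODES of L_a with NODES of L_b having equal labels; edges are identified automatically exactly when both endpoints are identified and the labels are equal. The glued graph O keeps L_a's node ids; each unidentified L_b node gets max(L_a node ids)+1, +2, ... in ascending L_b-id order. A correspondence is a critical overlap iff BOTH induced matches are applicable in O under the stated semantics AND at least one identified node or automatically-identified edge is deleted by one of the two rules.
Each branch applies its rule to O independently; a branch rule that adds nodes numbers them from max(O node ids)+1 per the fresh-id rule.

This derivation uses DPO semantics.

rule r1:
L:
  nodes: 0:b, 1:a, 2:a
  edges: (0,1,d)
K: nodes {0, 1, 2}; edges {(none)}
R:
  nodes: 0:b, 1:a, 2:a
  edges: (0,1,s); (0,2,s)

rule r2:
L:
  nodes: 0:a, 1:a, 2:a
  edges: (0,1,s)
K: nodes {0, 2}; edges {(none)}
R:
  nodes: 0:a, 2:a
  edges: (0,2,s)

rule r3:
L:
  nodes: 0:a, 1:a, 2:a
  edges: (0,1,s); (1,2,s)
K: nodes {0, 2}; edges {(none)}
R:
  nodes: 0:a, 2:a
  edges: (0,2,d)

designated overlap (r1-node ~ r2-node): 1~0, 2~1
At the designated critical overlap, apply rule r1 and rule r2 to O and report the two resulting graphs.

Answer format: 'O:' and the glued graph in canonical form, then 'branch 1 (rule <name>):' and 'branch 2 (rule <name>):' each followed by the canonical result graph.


O:
nodes: 0:b, 1:a, 2:a, 3:a
edges: (0,1,d); (1,2,s)
branch 1 (rule r1):
nodes: 0:b, 1:a, 2:a, 3:a
edges: (0,1,s); (0,2,s); (1,2,s)
branch 2 (rule r2):
nodes: 0:b, 1:a, 3:a
edges: (0,1,d); (1,3,s)


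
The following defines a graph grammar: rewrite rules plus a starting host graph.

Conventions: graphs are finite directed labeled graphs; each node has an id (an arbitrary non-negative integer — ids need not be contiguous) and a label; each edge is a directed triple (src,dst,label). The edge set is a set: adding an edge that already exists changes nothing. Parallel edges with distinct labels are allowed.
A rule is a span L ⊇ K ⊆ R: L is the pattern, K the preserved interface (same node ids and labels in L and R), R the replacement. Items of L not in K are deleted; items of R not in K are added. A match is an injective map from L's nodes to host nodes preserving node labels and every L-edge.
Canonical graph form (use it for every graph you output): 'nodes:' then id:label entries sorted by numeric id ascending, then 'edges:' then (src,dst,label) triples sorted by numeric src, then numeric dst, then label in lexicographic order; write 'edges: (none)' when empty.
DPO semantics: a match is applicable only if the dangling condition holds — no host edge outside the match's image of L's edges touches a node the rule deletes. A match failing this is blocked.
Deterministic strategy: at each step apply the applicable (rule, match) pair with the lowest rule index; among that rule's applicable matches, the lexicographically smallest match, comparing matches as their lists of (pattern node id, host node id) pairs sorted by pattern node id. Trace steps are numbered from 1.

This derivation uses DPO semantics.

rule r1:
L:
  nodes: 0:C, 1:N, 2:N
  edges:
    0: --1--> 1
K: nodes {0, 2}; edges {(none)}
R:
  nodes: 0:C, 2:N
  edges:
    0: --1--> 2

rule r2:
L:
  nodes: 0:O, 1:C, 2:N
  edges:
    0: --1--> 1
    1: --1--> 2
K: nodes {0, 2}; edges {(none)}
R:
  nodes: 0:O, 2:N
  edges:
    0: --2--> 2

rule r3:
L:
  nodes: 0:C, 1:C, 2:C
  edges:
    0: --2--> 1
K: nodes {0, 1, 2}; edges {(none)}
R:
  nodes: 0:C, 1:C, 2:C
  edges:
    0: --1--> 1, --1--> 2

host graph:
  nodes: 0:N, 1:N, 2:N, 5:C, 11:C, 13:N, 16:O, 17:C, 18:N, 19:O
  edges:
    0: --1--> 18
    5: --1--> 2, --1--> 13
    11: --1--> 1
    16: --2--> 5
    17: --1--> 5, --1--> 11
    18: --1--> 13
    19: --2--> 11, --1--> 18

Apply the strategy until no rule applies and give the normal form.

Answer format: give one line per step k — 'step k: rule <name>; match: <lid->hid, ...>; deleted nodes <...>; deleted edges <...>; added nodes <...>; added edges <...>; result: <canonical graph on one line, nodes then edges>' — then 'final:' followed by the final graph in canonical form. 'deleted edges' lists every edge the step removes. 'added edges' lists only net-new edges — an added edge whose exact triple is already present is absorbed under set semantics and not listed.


step 1: rule r1; match: 0->5, 1->2, 2->0; deleted nodes 2; deleted edges (5,2,1); added nodes (none); added edges (5,0,1); result: nodes: 0:N, 1:N, 5:C, 11:C, 13:N, 16:O, 17:C, 18:N, 19:O edges: (0,18,1); (5,0,1); (5,13,1); (11,1,1); (16,5,2); (17,5,1); (17,11,1); (18,13,1); (19,11,2); (19,18,1)
step 2: rule r1; match: 0->11, 1->1, 2->0; deleted nodes 1; deleted edges (11,1,1); added nodes (none); added edges (11,0,1); result: nodes: 0:N, 5:C, 11:C, 13:N, 16:O, 17:C, 18:N, 19:O edges: (0,18,1); (5,0,1); (5,13,1); (11,0,1); (16,5,2); (17,5,1); (17,11,1); (18,13,1); (19,11,2); (19,18,1)
final:
nodes: 0:N, 5:C, 11:C, 13:N, 16:O, 17:C, 18:N, 19:O
edges: (0,18,1); (5,0,1); (5,13,1); (11,0,1); (16,5,2); (17,5,1); (17,11,1); (18,13,1); (19,11,2); (19,18,1)


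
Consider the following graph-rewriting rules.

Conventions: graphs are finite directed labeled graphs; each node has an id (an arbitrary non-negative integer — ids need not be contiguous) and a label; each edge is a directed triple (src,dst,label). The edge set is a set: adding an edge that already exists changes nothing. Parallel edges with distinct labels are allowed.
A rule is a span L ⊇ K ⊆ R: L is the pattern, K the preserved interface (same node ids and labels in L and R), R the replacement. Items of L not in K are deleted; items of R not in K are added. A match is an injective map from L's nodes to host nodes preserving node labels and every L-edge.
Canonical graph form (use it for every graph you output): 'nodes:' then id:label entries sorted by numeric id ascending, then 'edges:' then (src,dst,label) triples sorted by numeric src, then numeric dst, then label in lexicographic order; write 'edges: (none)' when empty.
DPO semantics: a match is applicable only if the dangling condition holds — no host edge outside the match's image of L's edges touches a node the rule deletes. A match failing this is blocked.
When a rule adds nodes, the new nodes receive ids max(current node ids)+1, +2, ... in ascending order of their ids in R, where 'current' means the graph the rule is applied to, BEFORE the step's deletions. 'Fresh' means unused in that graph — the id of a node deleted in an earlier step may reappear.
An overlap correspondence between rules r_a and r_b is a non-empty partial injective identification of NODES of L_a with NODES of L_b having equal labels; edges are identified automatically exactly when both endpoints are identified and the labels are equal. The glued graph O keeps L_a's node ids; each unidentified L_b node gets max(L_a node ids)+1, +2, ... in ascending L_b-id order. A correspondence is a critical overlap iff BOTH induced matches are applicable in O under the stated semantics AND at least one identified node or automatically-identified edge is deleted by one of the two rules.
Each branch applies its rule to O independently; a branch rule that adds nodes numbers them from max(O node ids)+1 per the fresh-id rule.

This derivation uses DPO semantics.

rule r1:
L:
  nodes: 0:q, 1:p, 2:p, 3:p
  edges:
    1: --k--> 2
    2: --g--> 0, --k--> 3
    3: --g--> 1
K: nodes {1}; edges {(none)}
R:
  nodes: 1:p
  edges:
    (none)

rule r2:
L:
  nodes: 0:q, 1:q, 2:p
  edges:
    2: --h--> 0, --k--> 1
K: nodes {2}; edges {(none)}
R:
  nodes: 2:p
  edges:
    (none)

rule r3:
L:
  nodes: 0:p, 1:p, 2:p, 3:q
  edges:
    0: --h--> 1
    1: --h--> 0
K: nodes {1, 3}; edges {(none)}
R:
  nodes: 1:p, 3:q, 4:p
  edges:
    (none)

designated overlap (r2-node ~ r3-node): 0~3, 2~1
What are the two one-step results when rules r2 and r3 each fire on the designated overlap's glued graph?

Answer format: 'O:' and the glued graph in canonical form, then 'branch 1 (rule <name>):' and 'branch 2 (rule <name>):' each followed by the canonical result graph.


O:
nodes: 0:q, 1:q, 2:p, 3:p, 4:p
edges: (2,0,h); (2,1,k); (2,3,h); (3,2,h)
branch 1 (rule r2):
nodes: 2:p, 3:p, 4:p
edges: (2,3,h); (3,2,h)
branch 2 (rule r3):
nodes: 0:q, 1:q, 2:p, 5:p
edges: (2,0,h); (2,1,k)


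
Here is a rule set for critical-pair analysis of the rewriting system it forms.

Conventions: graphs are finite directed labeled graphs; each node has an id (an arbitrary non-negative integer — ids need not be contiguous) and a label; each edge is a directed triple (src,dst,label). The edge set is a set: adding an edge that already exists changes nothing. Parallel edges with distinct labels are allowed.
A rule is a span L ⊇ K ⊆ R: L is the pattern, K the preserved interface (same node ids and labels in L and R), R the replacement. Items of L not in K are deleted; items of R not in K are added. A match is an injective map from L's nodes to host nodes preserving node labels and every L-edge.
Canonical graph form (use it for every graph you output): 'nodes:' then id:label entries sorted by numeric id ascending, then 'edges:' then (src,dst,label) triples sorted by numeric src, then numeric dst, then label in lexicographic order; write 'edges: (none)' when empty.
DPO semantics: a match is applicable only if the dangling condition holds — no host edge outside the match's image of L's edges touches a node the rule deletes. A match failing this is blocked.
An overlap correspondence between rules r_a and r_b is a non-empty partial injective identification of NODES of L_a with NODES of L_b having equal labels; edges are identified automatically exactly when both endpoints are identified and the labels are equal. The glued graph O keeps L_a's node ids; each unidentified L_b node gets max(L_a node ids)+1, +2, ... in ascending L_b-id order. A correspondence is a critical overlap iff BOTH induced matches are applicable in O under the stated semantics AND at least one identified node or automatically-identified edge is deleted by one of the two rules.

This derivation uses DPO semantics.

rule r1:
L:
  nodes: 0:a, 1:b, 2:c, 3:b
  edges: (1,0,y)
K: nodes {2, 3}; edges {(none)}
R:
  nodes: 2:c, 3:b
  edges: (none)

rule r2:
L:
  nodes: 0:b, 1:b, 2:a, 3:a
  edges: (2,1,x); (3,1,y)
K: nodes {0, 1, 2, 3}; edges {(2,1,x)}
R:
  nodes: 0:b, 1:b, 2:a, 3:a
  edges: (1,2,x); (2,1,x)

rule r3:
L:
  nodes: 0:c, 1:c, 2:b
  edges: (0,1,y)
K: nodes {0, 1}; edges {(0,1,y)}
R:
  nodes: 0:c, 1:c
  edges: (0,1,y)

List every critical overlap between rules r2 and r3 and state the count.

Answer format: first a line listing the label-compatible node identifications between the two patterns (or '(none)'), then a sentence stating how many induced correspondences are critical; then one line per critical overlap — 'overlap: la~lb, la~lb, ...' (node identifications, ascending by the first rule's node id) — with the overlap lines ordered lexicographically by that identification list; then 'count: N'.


label-compatible node identifications between L(r2) and L(r3): 0~2, 1~2
1 of the induced correspondences is a critical overlap of r2 and r3.
overlap: 0~2
count: 1


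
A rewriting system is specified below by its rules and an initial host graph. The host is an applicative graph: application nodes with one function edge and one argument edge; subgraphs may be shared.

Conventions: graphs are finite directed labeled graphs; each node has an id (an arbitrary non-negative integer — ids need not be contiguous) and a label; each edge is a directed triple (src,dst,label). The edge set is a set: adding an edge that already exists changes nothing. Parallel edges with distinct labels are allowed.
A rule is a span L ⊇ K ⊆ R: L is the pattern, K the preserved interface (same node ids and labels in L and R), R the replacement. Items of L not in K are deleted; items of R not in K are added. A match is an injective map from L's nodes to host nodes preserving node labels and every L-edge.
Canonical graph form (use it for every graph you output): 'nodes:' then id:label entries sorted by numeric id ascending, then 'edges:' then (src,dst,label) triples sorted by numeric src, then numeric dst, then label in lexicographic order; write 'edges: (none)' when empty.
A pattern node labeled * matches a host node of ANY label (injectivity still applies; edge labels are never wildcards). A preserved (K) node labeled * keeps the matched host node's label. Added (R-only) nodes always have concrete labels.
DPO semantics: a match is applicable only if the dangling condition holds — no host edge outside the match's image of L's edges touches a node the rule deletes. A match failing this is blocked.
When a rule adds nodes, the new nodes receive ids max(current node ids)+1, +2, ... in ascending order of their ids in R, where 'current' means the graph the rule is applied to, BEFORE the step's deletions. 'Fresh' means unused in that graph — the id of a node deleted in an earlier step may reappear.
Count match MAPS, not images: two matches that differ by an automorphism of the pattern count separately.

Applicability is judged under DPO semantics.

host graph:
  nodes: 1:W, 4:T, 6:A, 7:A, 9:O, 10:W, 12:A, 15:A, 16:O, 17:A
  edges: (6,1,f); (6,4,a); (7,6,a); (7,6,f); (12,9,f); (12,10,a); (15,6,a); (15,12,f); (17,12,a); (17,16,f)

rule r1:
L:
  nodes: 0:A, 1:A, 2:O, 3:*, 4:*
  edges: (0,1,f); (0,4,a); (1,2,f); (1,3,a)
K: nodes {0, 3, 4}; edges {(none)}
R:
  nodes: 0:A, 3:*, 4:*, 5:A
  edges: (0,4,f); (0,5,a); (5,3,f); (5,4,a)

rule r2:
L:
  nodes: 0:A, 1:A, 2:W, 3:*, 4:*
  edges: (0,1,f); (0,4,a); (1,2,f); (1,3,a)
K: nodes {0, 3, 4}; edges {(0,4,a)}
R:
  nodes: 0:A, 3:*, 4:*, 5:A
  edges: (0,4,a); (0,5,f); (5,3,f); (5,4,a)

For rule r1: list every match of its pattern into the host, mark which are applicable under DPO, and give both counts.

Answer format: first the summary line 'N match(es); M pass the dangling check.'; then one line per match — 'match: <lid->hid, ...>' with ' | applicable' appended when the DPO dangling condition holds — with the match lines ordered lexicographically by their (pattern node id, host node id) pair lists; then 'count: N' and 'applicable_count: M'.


1 match(es); 0 pass the dangling check.
match: 0->15, 1->12, 2->9, 3->10, 4->6
count: 1
applicable_count: 0


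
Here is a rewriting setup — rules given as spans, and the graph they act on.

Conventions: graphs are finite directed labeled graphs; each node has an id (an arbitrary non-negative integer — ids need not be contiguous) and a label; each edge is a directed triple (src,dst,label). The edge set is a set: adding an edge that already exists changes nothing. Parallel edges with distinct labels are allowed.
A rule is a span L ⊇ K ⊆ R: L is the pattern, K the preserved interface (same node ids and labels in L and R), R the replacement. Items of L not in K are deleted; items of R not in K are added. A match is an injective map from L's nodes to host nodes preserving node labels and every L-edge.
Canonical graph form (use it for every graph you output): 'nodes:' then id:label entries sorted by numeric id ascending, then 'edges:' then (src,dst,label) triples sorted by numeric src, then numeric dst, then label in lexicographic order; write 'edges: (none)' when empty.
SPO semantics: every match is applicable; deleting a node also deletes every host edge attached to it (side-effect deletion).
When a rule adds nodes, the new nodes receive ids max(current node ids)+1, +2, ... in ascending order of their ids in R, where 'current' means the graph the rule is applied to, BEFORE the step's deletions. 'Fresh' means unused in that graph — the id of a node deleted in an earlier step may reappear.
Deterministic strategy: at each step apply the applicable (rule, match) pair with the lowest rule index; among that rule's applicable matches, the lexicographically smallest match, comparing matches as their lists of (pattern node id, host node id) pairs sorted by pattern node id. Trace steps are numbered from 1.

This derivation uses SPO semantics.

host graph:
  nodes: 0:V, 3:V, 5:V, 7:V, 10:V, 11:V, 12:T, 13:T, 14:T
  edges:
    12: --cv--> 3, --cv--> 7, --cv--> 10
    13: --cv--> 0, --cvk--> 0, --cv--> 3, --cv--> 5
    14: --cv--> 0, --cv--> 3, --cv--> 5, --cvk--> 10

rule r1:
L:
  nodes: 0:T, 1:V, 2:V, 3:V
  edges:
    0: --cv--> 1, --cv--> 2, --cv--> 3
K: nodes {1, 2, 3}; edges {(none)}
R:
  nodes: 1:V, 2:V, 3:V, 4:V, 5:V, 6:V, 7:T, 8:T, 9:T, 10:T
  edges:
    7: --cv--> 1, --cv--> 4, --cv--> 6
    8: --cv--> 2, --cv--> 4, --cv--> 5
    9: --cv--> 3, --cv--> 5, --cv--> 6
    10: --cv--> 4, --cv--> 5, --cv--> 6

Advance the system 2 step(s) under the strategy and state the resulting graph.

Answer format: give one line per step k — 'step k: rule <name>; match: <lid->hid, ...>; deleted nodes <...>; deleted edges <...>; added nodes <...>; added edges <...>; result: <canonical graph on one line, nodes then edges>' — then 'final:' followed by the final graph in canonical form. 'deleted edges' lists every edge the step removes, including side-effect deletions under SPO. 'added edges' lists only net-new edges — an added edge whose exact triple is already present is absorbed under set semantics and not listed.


step 1: rule r1; match: 0->12, 1->3, 2->7, 3->10; deleted nodes 12; deleted edges (12,3,cv); (12,7,cv); (12,10,cv); added nodes 15, 16, 17, 18, 19, 20, 21; added edges (18,3,cv); (18,15,cv); (18,17,cv); (19,7,cv); (19,15,cv); (19,16,cv); (20,10,cv); (20,16,cv); (20,17,cv); (21,15,cv); (21,16,cv); (21,17,cv); result: nodes: 0:V, 3:V, 5:V, 7:V, 10:V, 11:V, 13:T, 14:T, 15:V, 16:V, 17:V, 18:T, 19:T, 20:T, 21:T edges: (13,0,cv); (13,0,cvk); (13,3,cv); (13,5,cv); (14,0,cv); (14,3,cv); (14,5,cv); (14,10,cvk); (18,3,cv); (18,15,cv); (18,17,cv); (19,7,cv); (19,15,cv); (19,16,cv); (20,10,cv); (20,16,cv); (20,17,cv); (21,15,cv); (21,16,cv); (21,17,cv)
step 2: rule r1; match: 0->13, 1->0, 2->3, 3->5; deleted nodes 13; deleted edges (13,0,cv); (13,0,cvk); (13,3,cv); (13,5,cv); added nodes 22, 23, 24, 25, 26, 27, 28; added edges (25,0,cv); (25,22,cv); (25,24,cv); (26,3,cv); (26,22,cv); (26,23,cv); (27,5,cv); (27,23,cv); (27,24,cv); (28,22,cv); (28,23,cv); (28,24,cv); result: nodes: 0:V, 3:V, 5:V, 7:V, 10:V, 11:V, 14:T, 15:V, 16:V, 17:V, 18:T, 19:T, 20:T, 21:T, 22:V, 23:V, 24:V, 25:T, 26:T, 27:T, 28:T edges: (14,0,cv); (14,3,cv); (14,5,cv); (14,10,cvk); (18,3,cv); (18,15,cv); (18,17,cv); (19,7,cv); (19,15,cv); (19,16,cv); (20,10,cv); (20,16,cv); (20,17,cv); (21,15,cv); (21,16,cv); (21,17,cv); (25,0,cv); (25,22,cv); (25,24,cv); (26,3,cv); (26,22,cv); (26,23,cv); (27,5,cv); (27,23,cv); (27,24,cv); (28,22,cv); (28,23,cv); (28,24,cv)
final:
nodes: 0:V, 3:V, 5:V, 7:V, 10:V, 11:V, 14:T, 15:V, 16:V, 17:V, 18:T, 19:T, 20:T, 21:T, 22:V, 23:V, 24:V, 25:T, 26:T, 27:T, 28:T
edges: (14,0,cv); (14,3,cv); (14,5,cv); (14,10,cvk); (18,3,cv); (18,15,cv); (18,17,cv); (19,7,cv); (19,15,cv); (19,16,cv); (20,10,cv); (20,16,cv); (20,17,cv); (21,15,cv); (21,16,cv); (21,17,cv); (25,0,cv); (25,22,cv); (25,24,cv); (26,3,cv); (26,22,cv); (26,23,cv); (27,5,cv); (27,23,cv); (27,24,cv); (28,22,cv); (28,23,cv); (28,24,cv)
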